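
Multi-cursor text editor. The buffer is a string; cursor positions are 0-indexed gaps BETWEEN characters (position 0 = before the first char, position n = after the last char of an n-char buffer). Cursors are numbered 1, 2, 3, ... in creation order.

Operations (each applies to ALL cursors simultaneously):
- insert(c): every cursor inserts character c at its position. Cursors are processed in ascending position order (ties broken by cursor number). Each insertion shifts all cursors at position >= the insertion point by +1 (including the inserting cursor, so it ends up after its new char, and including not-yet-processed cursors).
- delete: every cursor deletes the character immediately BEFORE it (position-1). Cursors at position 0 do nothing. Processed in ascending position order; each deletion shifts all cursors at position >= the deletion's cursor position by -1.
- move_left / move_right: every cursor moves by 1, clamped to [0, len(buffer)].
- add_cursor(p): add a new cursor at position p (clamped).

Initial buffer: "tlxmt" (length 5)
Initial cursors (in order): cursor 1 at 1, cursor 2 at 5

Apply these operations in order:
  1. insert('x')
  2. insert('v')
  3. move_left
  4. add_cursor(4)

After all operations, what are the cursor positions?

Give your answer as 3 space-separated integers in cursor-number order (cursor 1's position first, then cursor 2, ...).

After op 1 (insert('x')): buffer="txlxmtx" (len 7), cursors c1@2 c2@7, authorship .1....2
After op 2 (insert('v')): buffer="txvlxmtxv" (len 9), cursors c1@3 c2@9, authorship .11....22
After op 3 (move_left): buffer="txvlxmtxv" (len 9), cursors c1@2 c2@8, authorship .11....22
After op 4 (add_cursor(4)): buffer="txvlxmtxv" (len 9), cursors c1@2 c3@4 c2@8, authorship .11....22

Answer: 2 8 4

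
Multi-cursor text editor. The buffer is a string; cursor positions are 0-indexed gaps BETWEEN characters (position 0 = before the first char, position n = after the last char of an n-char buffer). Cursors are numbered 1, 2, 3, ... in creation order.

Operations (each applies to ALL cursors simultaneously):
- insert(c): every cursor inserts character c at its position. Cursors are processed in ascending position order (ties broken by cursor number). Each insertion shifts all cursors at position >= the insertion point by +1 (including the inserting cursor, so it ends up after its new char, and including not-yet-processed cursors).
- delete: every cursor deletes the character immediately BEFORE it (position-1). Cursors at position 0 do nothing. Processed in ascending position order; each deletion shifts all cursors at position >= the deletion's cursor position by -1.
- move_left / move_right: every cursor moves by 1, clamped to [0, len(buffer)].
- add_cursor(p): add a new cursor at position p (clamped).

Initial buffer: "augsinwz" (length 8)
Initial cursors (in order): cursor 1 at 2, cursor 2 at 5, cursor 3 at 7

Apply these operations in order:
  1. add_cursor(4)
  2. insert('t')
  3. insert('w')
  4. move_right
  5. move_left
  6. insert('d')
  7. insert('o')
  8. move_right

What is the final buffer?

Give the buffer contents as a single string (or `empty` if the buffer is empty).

After op 1 (add_cursor(4)): buffer="augsinwz" (len 8), cursors c1@2 c4@4 c2@5 c3@7, authorship ........
After op 2 (insert('t')): buffer="autgstitnwtz" (len 12), cursors c1@3 c4@6 c2@8 c3@11, authorship ..1..4.2..3.
After op 3 (insert('w')): buffer="autwgstwitwnwtwz" (len 16), cursors c1@4 c4@8 c2@11 c3@15, authorship ..11..44.22..33.
After op 4 (move_right): buffer="autwgstwitwnwtwz" (len 16), cursors c1@5 c4@9 c2@12 c3@16, authorship ..11..44.22..33.
After op 5 (move_left): buffer="autwgstwitwnwtwz" (len 16), cursors c1@4 c4@8 c2@11 c3@15, authorship ..11..44.22..33.
After op 6 (insert('d')): buffer="autwdgstwditwdnwtwdz" (len 20), cursors c1@5 c4@10 c2@14 c3@19, authorship ..111..444.222..333.
After op 7 (insert('o')): buffer="autwdogstwdoitwdonwtwdoz" (len 24), cursors c1@6 c4@12 c2@17 c3@23, authorship ..1111..4444.2222..3333.
After op 8 (move_right): buffer="autwdogstwdoitwdonwtwdoz" (len 24), cursors c1@7 c4@13 c2@18 c3@24, authorship ..1111..4444.2222..3333.

Answer: autwdogstwdoitwdonwtwdoz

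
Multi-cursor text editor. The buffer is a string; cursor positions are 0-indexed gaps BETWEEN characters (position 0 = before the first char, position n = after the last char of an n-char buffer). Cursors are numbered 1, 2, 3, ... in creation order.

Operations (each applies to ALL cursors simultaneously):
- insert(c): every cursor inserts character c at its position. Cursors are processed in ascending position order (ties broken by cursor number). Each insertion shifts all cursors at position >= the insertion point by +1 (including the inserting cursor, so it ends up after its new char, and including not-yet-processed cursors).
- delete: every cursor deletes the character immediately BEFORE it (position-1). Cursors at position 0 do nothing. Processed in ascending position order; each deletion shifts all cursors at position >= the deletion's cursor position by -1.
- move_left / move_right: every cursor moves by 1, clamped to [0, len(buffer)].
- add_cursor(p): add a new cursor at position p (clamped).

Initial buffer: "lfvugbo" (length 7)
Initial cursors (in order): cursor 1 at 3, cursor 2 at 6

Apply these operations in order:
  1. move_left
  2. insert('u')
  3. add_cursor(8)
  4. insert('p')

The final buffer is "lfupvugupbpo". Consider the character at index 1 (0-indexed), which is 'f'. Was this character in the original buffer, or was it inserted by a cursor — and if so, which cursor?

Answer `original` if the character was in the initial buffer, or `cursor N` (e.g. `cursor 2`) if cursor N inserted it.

Answer: original

Derivation:
After op 1 (move_left): buffer="lfvugbo" (len 7), cursors c1@2 c2@5, authorship .......
After op 2 (insert('u')): buffer="lfuvugubo" (len 9), cursors c1@3 c2@7, authorship ..1...2..
After op 3 (add_cursor(8)): buffer="lfuvugubo" (len 9), cursors c1@3 c2@7 c3@8, authorship ..1...2..
After op 4 (insert('p')): buffer="lfupvugupbpo" (len 12), cursors c1@4 c2@9 c3@11, authorship ..11...22.3.
Authorship (.=original, N=cursor N): . . 1 1 . . . 2 2 . 3 .
Index 1: author = original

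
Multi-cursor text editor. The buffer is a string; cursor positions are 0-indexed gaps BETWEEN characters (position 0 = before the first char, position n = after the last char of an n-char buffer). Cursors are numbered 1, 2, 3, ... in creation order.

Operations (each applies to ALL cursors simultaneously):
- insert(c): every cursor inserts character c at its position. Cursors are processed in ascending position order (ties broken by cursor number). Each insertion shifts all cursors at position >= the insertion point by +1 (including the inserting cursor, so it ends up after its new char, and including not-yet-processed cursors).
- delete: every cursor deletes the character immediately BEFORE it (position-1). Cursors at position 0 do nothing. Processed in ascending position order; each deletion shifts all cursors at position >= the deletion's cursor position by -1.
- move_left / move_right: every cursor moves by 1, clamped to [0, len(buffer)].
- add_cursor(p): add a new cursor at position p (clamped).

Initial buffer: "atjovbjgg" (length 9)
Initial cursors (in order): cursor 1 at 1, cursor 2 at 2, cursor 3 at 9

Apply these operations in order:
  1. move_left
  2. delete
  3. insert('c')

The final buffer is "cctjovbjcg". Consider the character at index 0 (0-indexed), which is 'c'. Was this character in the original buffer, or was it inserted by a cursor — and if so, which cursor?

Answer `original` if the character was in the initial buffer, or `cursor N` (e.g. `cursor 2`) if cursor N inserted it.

After op 1 (move_left): buffer="atjovbjgg" (len 9), cursors c1@0 c2@1 c3@8, authorship .........
After op 2 (delete): buffer="tjovbjg" (len 7), cursors c1@0 c2@0 c3@6, authorship .......
After op 3 (insert('c')): buffer="cctjovbjcg" (len 10), cursors c1@2 c2@2 c3@9, authorship 12......3.
Authorship (.=original, N=cursor N): 1 2 . . . . . . 3 .
Index 0: author = 1

Answer: cursor 1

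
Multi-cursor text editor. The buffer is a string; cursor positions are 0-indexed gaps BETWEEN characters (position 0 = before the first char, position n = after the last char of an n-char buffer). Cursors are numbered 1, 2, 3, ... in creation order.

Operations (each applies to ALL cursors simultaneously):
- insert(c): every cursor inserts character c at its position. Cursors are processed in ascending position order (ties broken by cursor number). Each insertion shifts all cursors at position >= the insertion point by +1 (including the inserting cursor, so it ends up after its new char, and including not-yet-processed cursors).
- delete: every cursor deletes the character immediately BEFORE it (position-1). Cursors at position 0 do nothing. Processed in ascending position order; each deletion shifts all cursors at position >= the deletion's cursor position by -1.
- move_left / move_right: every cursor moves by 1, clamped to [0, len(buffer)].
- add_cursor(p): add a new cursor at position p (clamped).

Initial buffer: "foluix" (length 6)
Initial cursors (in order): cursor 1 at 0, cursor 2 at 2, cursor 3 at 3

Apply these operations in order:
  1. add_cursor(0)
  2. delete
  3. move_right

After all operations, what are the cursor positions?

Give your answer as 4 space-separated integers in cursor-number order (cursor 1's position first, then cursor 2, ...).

After op 1 (add_cursor(0)): buffer="foluix" (len 6), cursors c1@0 c4@0 c2@2 c3@3, authorship ......
After op 2 (delete): buffer="fuix" (len 4), cursors c1@0 c4@0 c2@1 c3@1, authorship ....
After op 3 (move_right): buffer="fuix" (len 4), cursors c1@1 c4@1 c2@2 c3@2, authorship ....

Answer: 1 2 2 1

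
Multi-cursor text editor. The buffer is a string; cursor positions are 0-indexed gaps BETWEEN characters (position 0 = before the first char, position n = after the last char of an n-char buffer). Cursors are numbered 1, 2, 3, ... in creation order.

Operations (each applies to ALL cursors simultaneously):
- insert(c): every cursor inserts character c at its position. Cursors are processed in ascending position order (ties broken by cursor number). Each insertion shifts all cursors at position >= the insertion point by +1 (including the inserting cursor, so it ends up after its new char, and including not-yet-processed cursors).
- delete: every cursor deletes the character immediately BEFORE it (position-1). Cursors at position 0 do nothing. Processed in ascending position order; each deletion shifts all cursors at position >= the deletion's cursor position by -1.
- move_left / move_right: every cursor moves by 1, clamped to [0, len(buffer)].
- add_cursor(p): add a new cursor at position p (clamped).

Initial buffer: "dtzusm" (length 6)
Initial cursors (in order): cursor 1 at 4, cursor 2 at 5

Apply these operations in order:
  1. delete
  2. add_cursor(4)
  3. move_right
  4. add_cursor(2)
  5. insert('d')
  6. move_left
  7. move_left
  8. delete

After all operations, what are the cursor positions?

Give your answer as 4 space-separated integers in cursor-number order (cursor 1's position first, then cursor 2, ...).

After op 1 (delete): buffer="dtzm" (len 4), cursors c1@3 c2@3, authorship ....
After op 2 (add_cursor(4)): buffer="dtzm" (len 4), cursors c1@3 c2@3 c3@4, authorship ....
After op 3 (move_right): buffer="dtzm" (len 4), cursors c1@4 c2@4 c3@4, authorship ....
After op 4 (add_cursor(2)): buffer="dtzm" (len 4), cursors c4@2 c1@4 c2@4 c3@4, authorship ....
After op 5 (insert('d')): buffer="dtdzmddd" (len 8), cursors c4@3 c1@8 c2@8 c3@8, authorship ..4..123
After op 6 (move_left): buffer="dtdzmddd" (len 8), cursors c4@2 c1@7 c2@7 c3@7, authorship ..4..123
After op 7 (move_left): buffer="dtdzmddd" (len 8), cursors c4@1 c1@6 c2@6 c3@6, authorship ..4..123
After op 8 (delete): buffer="tddd" (len 4), cursors c4@0 c1@2 c2@2 c3@2, authorship .423

Answer: 2 2 2 0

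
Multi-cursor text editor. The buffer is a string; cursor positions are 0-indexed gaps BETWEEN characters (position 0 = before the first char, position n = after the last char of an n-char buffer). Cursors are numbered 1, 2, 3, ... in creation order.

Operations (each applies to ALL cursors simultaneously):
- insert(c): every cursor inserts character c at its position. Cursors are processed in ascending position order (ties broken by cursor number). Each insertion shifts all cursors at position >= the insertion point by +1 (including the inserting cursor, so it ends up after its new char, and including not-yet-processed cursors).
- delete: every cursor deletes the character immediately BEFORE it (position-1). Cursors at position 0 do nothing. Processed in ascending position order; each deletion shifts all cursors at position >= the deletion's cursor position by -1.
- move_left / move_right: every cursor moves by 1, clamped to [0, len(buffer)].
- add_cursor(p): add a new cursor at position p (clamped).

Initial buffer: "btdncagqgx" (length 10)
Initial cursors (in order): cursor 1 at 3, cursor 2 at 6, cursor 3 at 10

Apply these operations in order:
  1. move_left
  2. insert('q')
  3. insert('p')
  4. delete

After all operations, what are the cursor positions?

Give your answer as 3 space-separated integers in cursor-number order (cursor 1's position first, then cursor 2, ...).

Answer: 3 7 12

Derivation:
After op 1 (move_left): buffer="btdncagqgx" (len 10), cursors c1@2 c2@5 c3@9, authorship ..........
After op 2 (insert('q')): buffer="btqdncqagqgqx" (len 13), cursors c1@3 c2@7 c3@12, authorship ..1...2....3.
After op 3 (insert('p')): buffer="btqpdncqpagqgqpx" (len 16), cursors c1@4 c2@9 c3@15, authorship ..11...22....33.
After op 4 (delete): buffer="btqdncqagqgqx" (len 13), cursors c1@3 c2@7 c3@12, authorship ..1...2....3.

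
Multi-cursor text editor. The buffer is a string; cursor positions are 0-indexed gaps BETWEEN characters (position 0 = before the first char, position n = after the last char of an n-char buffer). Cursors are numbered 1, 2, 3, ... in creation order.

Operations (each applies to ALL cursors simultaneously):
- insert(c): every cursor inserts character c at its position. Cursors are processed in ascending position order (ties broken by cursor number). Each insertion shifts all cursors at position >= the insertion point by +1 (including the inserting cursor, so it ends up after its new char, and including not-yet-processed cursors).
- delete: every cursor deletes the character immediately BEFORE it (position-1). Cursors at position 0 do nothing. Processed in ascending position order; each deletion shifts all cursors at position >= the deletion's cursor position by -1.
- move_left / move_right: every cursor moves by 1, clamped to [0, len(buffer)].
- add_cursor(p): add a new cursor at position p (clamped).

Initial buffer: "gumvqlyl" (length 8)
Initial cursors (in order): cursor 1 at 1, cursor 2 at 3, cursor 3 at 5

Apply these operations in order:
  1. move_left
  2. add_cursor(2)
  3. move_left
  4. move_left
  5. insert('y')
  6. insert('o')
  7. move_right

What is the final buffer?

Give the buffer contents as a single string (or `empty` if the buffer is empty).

Answer: yyyoooguyomvqlyl

Derivation:
After op 1 (move_left): buffer="gumvqlyl" (len 8), cursors c1@0 c2@2 c3@4, authorship ........
After op 2 (add_cursor(2)): buffer="gumvqlyl" (len 8), cursors c1@0 c2@2 c4@2 c3@4, authorship ........
After op 3 (move_left): buffer="gumvqlyl" (len 8), cursors c1@0 c2@1 c4@1 c3@3, authorship ........
After op 4 (move_left): buffer="gumvqlyl" (len 8), cursors c1@0 c2@0 c4@0 c3@2, authorship ........
After op 5 (insert('y')): buffer="yyyguymvqlyl" (len 12), cursors c1@3 c2@3 c4@3 c3@6, authorship 124..3......
After op 6 (insert('o')): buffer="yyyoooguyomvqlyl" (len 16), cursors c1@6 c2@6 c4@6 c3@10, authorship 124124..33......
After op 7 (move_right): buffer="yyyoooguyomvqlyl" (len 16), cursors c1@7 c2@7 c4@7 c3@11, authorship 124124..33......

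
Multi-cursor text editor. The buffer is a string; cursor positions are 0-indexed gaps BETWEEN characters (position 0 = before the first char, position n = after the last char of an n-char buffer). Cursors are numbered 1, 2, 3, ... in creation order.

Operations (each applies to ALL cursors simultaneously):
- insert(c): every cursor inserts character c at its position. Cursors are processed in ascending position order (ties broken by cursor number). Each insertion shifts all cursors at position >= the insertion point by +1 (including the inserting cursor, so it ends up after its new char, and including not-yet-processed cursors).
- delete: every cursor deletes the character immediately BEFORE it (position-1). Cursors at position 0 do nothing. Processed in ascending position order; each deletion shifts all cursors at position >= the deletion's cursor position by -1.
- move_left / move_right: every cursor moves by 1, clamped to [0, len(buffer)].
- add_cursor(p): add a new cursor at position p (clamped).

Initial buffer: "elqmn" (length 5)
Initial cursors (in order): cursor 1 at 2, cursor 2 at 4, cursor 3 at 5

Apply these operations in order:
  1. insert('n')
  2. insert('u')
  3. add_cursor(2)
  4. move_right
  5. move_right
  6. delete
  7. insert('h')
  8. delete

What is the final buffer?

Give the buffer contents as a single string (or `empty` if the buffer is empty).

Answer: elnqnun

Derivation:
After op 1 (insert('n')): buffer="elnqmnnn" (len 8), cursors c1@3 c2@6 c3@8, authorship ..1..2.3
After op 2 (insert('u')): buffer="elnuqmnunnu" (len 11), cursors c1@4 c2@8 c3@11, authorship ..11..22.33
After op 3 (add_cursor(2)): buffer="elnuqmnunnu" (len 11), cursors c4@2 c1@4 c2@8 c3@11, authorship ..11..22.33
After op 4 (move_right): buffer="elnuqmnunnu" (len 11), cursors c4@3 c1@5 c2@9 c3@11, authorship ..11..22.33
After op 5 (move_right): buffer="elnuqmnunnu" (len 11), cursors c4@4 c1@6 c2@10 c3@11, authorship ..11..22.33
After op 6 (delete): buffer="elnqnun" (len 7), cursors c4@3 c1@4 c2@7 c3@7, authorship ..1.22.
After op 7 (insert('h')): buffer="elnhqhnunhh" (len 11), cursors c4@4 c1@6 c2@11 c3@11, authorship ..14.122.23
After op 8 (delete): buffer="elnqnun" (len 7), cursors c4@3 c1@4 c2@7 c3@7, authorship ..1.22.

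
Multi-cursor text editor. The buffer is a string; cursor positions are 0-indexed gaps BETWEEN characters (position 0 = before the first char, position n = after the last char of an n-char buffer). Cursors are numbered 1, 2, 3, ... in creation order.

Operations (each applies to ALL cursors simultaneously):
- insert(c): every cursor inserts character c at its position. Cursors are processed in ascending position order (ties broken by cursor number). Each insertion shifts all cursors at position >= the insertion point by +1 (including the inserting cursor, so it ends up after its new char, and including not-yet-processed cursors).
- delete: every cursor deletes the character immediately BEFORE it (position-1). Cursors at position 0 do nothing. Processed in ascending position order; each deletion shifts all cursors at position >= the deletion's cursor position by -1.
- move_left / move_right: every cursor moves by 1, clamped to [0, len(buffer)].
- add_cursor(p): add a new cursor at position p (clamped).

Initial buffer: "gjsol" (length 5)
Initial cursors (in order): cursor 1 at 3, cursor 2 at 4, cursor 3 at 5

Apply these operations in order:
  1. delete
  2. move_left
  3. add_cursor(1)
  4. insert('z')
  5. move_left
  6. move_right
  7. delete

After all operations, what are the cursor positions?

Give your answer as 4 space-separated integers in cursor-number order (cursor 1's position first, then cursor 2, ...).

After op 1 (delete): buffer="gj" (len 2), cursors c1@2 c2@2 c3@2, authorship ..
After op 2 (move_left): buffer="gj" (len 2), cursors c1@1 c2@1 c3@1, authorship ..
After op 3 (add_cursor(1)): buffer="gj" (len 2), cursors c1@1 c2@1 c3@1 c4@1, authorship ..
After op 4 (insert('z')): buffer="gzzzzj" (len 6), cursors c1@5 c2@5 c3@5 c4@5, authorship .1234.
After op 5 (move_left): buffer="gzzzzj" (len 6), cursors c1@4 c2@4 c3@4 c4@4, authorship .1234.
After op 6 (move_right): buffer="gzzzzj" (len 6), cursors c1@5 c2@5 c3@5 c4@5, authorship .1234.
After op 7 (delete): buffer="gj" (len 2), cursors c1@1 c2@1 c3@1 c4@1, authorship ..

Answer: 1 1 1 1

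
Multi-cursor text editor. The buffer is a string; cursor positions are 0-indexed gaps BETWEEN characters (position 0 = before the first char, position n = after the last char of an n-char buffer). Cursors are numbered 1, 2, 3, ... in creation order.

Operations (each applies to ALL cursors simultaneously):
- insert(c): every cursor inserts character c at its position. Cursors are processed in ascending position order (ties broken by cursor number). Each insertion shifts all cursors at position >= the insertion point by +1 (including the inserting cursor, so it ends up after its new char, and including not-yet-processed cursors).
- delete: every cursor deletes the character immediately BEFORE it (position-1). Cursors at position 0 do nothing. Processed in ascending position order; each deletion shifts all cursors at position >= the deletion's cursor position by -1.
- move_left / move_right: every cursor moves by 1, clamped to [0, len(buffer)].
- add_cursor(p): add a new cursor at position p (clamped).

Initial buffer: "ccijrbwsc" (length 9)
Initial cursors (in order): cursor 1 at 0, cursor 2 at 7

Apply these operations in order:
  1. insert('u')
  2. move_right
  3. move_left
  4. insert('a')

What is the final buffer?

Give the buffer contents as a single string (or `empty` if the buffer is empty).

After op 1 (insert('u')): buffer="uccijrbwusc" (len 11), cursors c1@1 c2@9, authorship 1.......2..
After op 2 (move_right): buffer="uccijrbwusc" (len 11), cursors c1@2 c2@10, authorship 1.......2..
After op 3 (move_left): buffer="uccijrbwusc" (len 11), cursors c1@1 c2@9, authorship 1.......2..
After op 4 (insert('a')): buffer="uaccijrbwuasc" (len 13), cursors c1@2 c2@11, authorship 11.......22..

Answer: uaccijrbwuasc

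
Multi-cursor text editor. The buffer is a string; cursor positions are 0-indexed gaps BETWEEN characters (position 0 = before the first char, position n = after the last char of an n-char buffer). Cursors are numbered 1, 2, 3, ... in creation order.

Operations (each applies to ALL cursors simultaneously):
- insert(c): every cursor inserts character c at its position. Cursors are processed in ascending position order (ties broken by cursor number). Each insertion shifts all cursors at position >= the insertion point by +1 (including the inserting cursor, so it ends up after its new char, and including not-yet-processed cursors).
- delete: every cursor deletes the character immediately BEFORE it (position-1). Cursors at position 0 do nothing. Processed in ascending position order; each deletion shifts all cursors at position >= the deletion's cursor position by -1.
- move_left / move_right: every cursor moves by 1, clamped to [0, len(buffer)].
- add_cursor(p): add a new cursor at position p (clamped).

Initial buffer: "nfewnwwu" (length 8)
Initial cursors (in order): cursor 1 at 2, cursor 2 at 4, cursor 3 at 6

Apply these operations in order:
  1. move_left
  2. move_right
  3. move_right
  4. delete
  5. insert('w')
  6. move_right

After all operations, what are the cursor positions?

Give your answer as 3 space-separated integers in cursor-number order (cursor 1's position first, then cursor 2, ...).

Answer: 4 6 8

Derivation:
After op 1 (move_left): buffer="nfewnwwu" (len 8), cursors c1@1 c2@3 c3@5, authorship ........
After op 2 (move_right): buffer="nfewnwwu" (len 8), cursors c1@2 c2@4 c3@6, authorship ........
After op 3 (move_right): buffer="nfewnwwu" (len 8), cursors c1@3 c2@5 c3@7, authorship ........
After op 4 (delete): buffer="nfwwu" (len 5), cursors c1@2 c2@3 c3@4, authorship .....
After op 5 (insert('w')): buffer="nfwwwwwu" (len 8), cursors c1@3 c2@5 c3@7, authorship ..1.2.3.
After op 6 (move_right): buffer="nfwwwwwu" (len 8), cursors c1@4 c2@6 c3@8, authorship ..1.2.3.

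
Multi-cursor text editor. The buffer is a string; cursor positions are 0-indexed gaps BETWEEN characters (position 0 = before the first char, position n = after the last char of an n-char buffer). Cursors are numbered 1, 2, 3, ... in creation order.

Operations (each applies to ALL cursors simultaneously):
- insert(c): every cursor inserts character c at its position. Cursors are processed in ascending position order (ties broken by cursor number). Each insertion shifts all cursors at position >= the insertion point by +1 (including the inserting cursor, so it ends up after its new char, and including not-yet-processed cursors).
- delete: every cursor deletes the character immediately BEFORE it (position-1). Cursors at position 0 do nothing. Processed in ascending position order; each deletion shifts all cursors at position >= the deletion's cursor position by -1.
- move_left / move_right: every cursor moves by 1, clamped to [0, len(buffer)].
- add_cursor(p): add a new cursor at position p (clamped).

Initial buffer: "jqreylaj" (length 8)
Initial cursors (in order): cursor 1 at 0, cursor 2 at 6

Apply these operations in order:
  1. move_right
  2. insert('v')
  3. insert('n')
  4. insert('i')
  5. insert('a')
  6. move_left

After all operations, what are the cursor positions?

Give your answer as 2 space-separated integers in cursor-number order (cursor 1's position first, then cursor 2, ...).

After op 1 (move_right): buffer="jqreylaj" (len 8), cursors c1@1 c2@7, authorship ........
After op 2 (insert('v')): buffer="jvqreylavj" (len 10), cursors c1@2 c2@9, authorship .1......2.
After op 3 (insert('n')): buffer="jvnqreylavnj" (len 12), cursors c1@3 c2@11, authorship .11......22.
After op 4 (insert('i')): buffer="jvniqreylavnij" (len 14), cursors c1@4 c2@13, authorship .111......222.
After op 5 (insert('a')): buffer="jvniaqreylavniaj" (len 16), cursors c1@5 c2@15, authorship .1111......2222.
After op 6 (move_left): buffer="jvniaqreylavniaj" (len 16), cursors c1@4 c2@14, authorship .1111......2222.

Answer: 4 14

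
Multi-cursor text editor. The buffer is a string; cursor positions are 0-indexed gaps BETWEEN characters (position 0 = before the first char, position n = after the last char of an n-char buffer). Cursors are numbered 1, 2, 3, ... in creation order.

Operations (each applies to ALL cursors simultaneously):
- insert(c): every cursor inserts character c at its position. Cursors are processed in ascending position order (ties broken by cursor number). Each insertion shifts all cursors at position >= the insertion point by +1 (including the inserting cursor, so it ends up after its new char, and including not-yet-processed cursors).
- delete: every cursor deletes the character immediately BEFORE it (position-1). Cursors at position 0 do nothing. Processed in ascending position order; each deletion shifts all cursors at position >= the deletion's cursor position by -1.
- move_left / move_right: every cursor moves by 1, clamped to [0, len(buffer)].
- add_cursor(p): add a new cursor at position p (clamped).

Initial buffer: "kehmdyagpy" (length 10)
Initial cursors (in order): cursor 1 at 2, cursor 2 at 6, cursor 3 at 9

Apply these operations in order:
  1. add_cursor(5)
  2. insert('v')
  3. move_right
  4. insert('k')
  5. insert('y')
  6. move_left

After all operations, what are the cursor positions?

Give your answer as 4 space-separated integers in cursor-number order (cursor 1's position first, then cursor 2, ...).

After op 1 (add_cursor(5)): buffer="kehmdyagpy" (len 10), cursors c1@2 c4@5 c2@6 c3@9, authorship ..........
After op 2 (insert('v')): buffer="kevhmdvyvagpvy" (len 14), cursors c1@3 c4@7 c2@9 c3@13, authorship ..1...4.2...3.
After op 3 (move_right): buffer="kevhmdvyvagpvy" (len 14), cursors c1@4 c4@8 c2@10 c3@14, authorship ..1...4.2...3.
After op 4 (insert('k')): buffer="kevhkmdvykvakgpvyk" (len 18), cursors c1@5 c4@10 c2@13 c3@18, authorship ..1.1..4.42.2..3.3
After op 5 (insert('y')): buffer="kevhkymdvykyvakygpvyky" (len 22), cursors c1@6 c4@12 c2@16 c3@22, authorship ..1.11..4.442.22..3.33
After op 6 (move_left): buffer="kevhkymdvykyvakygpvyky" (len 22), cursors c1@5 c4@11 c2@15 c3@21, authorship ..1.11..4.442.22..3.33

Answer: 5 15 21 11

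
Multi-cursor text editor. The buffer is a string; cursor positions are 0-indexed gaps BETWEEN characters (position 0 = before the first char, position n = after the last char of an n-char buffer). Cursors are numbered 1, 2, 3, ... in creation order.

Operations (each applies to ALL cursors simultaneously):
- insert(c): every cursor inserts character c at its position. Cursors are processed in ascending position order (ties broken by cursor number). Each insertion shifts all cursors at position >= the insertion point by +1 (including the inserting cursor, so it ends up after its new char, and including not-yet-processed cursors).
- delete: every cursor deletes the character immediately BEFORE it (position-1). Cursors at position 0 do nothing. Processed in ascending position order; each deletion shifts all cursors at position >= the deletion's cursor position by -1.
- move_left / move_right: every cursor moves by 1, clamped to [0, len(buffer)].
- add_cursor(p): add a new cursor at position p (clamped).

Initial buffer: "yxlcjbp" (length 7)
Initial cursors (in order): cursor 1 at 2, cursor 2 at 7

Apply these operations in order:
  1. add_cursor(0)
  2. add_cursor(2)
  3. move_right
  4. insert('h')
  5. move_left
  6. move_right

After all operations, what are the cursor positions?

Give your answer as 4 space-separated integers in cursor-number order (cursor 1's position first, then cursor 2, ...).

After op 1 (add_cursor(0)): buffer="yxlcjbp" (len 7), cursors c3@0 c1@2 c2@7, authorship .......
After op 2 (add_cursor(2)): buffer="yxlcjbp" (len 7), cursors c3@0 c1@2 c4@2 c2@7, authorship .......
After op 3 (move_right): buffer="yxlcjbp" (len 7), cursors c3@1 c1@3 c4@3 c2@7, authorship .......
After op 4 (insert('h')): buffer="yhxlhhcjbph" (len 11), cursors c3@2 c1@6 c4@6 c2@11, authorship .3..14....2
After op 5 (move_left): buffer="yhxlhhcjbph" (len 11), cursors c3@1 c1@5 c4@5 c2@10, authorship .3..14....2
After op 6 (move_right): buffer="yhxlhhcjbph" (len 11), cursors c3@2 c1@6 c4@6 c2@11, authorship .3..14....2

Answer: 6 11 2 6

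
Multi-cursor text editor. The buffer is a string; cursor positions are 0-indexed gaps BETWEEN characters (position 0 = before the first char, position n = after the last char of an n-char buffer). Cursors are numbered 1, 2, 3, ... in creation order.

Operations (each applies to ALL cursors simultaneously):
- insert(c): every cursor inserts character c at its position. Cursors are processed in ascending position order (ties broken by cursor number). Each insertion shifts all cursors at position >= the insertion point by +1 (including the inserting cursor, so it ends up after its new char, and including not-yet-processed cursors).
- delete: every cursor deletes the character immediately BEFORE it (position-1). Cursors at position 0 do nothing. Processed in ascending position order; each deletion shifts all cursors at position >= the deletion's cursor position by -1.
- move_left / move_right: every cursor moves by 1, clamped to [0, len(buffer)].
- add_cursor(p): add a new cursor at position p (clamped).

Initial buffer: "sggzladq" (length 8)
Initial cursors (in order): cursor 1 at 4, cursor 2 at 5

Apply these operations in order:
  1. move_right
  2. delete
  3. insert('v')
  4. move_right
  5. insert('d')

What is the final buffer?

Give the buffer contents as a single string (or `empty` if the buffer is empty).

After op 1 (move_right): buffer="sggzladq" (len 8), cursors c1@5 c2@6, authorship ........
After op 2 (delete): buffer="sggzdq" (len 6), cursors c1@4 c2@4, authorship ......
After op 3 (insert('v')): buffer="sggzvvdq" (len 8), cursors c1@6 c2@6, authorship ....12..
After op 4 (move_right): buffer="sggzvvdq" (len 8), cursors c1@7 c2@7, authorship ....12..
After op 5 (insert('d')): buffer="sggzvvdddq" (len 10), cursors c1@9 c2@9, authorship ....12.12.

Answer: sggzvvdddq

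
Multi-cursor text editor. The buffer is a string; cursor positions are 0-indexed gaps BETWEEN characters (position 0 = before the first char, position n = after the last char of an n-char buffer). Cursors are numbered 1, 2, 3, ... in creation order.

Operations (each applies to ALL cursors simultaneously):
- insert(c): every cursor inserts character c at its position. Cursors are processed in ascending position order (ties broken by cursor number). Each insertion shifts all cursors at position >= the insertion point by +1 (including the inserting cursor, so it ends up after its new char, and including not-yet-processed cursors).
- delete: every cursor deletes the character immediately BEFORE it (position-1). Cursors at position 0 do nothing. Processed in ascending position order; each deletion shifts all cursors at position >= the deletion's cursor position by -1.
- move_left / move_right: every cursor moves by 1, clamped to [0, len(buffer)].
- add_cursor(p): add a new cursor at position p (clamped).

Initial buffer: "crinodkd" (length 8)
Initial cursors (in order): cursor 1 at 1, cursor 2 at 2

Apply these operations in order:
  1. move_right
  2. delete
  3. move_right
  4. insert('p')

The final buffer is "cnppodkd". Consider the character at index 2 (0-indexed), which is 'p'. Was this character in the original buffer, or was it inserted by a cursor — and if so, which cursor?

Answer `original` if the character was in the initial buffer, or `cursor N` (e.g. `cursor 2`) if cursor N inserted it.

After op 1 (move_right): buffer="crinodkd" (len 8), cursors c1@2 c2@3, authorship ........
After op 2 (delete): buffer="cnodkd" (len 6), cursors c1@1 c2@1, authorship ......
After op 3 (move_right): buffer="cnodkd" (len 6), cursors c1@2 c2@2, authorship ......
After op 4 (insert('p')): buffer="cnppodkd" (len 8), cursors c1@4 c2@4, authorship ..12....
Authorship (.=original, N=cursor N): . . 1 2 . . . .
Index 2: author = 1

Answer: cursor 1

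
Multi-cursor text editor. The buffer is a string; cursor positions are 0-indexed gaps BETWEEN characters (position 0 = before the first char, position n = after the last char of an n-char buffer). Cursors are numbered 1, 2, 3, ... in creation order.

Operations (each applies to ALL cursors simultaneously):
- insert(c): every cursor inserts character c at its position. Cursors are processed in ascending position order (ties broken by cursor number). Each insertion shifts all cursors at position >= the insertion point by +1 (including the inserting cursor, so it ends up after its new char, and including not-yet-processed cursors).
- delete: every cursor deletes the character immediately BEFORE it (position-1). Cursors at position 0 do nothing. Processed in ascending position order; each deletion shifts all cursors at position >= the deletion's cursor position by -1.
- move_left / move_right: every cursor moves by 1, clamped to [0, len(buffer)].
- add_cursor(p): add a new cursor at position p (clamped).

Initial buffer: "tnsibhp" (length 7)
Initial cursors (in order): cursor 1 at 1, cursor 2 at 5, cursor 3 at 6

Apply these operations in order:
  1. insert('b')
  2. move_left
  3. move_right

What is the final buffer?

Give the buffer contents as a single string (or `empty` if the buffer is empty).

After op 1 (insert('b')): buffer="tbnsibbhbp" (len 10), cursors c1@2 c2@7 c3@9, authorship .1....2.3.
After op 2 (move_left): buffer="tbnsibbhbp" (len 10), cursors c1@1 c2@6 c3@8, authorship .1....2.3.
After op 3 (move_right): buffer="tbnsibbhbp" (len 10), cursors c1@2 c2@7 c3@9, authorship .1....2.3.

Answer: tbnsibbhbp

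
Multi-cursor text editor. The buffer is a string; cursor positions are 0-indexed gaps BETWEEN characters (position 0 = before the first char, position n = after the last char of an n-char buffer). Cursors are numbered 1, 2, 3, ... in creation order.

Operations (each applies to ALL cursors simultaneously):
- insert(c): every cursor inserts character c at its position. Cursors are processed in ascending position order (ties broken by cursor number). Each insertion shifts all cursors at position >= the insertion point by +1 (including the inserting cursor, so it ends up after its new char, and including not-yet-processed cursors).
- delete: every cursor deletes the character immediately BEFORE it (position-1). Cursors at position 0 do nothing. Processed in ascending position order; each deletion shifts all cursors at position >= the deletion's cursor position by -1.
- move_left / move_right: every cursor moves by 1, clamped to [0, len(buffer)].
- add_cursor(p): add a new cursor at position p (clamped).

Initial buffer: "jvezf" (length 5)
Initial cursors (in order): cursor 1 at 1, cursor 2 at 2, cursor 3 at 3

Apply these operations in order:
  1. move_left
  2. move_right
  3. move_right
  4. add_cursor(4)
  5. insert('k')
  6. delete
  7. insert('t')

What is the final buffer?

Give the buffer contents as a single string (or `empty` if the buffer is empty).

Answer: jvtetzttf

Derivation:
After op 1 (move_left): buffer="jvezf" (len 5), cursors c1@0 c2@1 c3@2, authorship .....
After op 2 (move_right): buffer="jvezf" (len 5), cursors c1@1 c2@2 c3@3, authorship .....
After op 3 (move_right): buffer="jvezf" (len 5), cursors c1@2 c2@3 c3@4, authorship .....
After op 4 (add_cursor(4)): buffer="jvezf" (len 5), cursors c1@2 c2@3 c3@4 c4@4, authorship .....
After op 5 (insert('k')): buffer="jvkekzkkf" (len 9), cursors c1@3 c2@5 c3@8 c4@8, authorship ..1.2.34.
After op 6 (delete): buffer="jvezf" (len 5), cursors c1@2 c2@3 c3@4 c4@4, authorship .....
After op 7 (insert('t')): buffer="jvtetzttf" (len 9), cursors c1@3 c2@5 c3@8 c4@8, authorship ..1.2.34.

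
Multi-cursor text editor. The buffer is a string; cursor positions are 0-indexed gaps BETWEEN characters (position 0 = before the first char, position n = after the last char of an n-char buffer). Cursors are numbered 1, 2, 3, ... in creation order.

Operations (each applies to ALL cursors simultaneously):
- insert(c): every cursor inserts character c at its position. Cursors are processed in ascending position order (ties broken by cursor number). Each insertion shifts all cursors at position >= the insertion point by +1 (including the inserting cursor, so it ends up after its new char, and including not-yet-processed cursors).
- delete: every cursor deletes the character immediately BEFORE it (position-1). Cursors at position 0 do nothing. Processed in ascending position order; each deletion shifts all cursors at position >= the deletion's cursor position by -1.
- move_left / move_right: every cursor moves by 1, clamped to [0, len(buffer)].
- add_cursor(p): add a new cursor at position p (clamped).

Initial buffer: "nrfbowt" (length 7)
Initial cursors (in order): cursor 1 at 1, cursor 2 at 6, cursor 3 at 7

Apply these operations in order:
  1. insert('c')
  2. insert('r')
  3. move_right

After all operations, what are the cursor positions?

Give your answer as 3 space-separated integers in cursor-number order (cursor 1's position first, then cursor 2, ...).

Answer: 4 11 13

Derivation:
After op 1 (insert('c')): buffer="ncrfbowctc" (len 10), cursors c1@2 c2@8 c3@10, authorship .1.....2.3
After op 2 (insert('r')): buffer="ncrrfbowcrtcr" (len 13), cursors c1@3 c2@10 c3@13, authorship .11.....22.33
After op 3 (move_right): buffer="ncrrfbowcrtcr" (len 13), cursors c1@4 c2@11 c3@13, authorship .11.....22.33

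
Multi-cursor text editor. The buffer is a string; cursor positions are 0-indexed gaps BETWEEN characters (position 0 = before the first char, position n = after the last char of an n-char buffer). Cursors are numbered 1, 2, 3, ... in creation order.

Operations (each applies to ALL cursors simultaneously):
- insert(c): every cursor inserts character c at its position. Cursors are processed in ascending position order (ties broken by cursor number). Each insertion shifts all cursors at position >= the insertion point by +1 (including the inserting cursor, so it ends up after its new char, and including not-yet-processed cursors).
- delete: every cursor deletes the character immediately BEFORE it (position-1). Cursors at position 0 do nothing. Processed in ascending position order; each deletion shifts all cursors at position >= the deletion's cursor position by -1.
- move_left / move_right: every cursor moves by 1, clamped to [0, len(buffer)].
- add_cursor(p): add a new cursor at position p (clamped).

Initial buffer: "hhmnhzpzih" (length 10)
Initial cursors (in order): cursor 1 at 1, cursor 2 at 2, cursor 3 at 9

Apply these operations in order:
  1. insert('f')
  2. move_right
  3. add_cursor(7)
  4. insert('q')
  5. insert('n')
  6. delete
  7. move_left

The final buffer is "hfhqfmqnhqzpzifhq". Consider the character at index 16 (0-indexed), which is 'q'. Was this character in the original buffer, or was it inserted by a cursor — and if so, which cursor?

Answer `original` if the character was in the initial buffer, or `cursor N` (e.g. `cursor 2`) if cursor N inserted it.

After op 1 (insert('f')): buffer="hfhfmnhzpzifh" (len 13), cursors c1@2 c2@4 c3@12, authorship .1.2.......3.
After op 2 (move_right): buffer="hfhfmnhzpzifh" (len 13), cursors c1@3 c2@5 c3@13, authorship .1.2.......3.
After op 3 (add_cursor(7)): buffer="hfhfmnhzpzifh" (len 13), cursors c1@3 c2@5 c4@7 c3@13, authorship .1.2.......3.
After op 4 (insert('q')): buffer="hfhqfmqnhqzpzifhq" (len 17), cursors c1@4 c2@7 c4@10 c3@17, authorship .1.12.2..4....3.3
After op 5 (insert('n')): buffer="hfhqnfmqnnhqnzpzifhqn" (len 21), cursors c1@5 c2@9 c4@13 c3@21, authorship .1.112.22..44....3.33
After op 6 (delete): buffer="hfhqfmqnhqzpzifhq" (len 17), cursors c1@4 c2@7 c4@10 c3@17, authorship .1.12.2..4....3.3
After op 7 (move_left): buffer="hfhqfmqnhqzpzifhq" (len 17), cursors c1@3 c2@6 c4@9 c3@16, authorship .1.12.2..4....3.3
Authorship (.=original, N=cursor N): . 1 . 1 2 . 2 . . 4 . . . . 3 . 3
Index 16: author = 3

Answer: cursor 3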